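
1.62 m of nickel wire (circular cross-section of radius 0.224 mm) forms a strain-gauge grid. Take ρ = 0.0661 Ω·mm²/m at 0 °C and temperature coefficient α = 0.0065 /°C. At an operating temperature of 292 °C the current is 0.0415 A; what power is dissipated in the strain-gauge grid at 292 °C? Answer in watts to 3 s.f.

0.00339 W

ρ = 0.0661 Ω·mm²/m = 6.61×10^-8 Ω·m
A = πr² = π(2.2400e-04 m)² = 1.576e-07 m²
R₍0₎ = ρL/A = (6.61×10^-8)(1.62)/(1.576e-07) = 0.6793 Ω
R₍292₎ = R₍0₎(1 + αΔT) = 0.6793 × (1 + 0.0065×292) = 1.969 Ω
P = I²R = (0.0415)² × 1.969 = 0.00339 W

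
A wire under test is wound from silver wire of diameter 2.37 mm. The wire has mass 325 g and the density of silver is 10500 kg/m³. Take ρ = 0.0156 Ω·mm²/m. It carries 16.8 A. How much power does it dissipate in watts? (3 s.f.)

7.00 W

ρ = 0.0156 Ω·mm²/m = 1.56×10^-8 Ω·m
A = π(d/2)² = π(1.1850e-03 m)² = 4.4115e-06 m²
L = m/(density·A) = 0.325/(10500×4.4115e-06) = 7.016 m
R = ρL/A = (1.56×10^-8)(7.016)/(4.4115e-06) = 0.02481 Ω
P = I²R = (16.8)² × 0.02481 = 7.00 W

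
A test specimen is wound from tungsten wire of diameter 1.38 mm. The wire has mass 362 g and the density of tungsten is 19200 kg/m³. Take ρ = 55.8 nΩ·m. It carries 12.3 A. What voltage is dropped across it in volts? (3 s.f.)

ρ = 55.8 nΩ·m = 5.58×10^-8 Ω·m
A = π(d/2)² = π(6.9000e-04 m)² = 1.4957e-06 m²
L = m/(density·A) = 0.362/(19200×1.4957e-06) = 12.61 m
R = ρL/A = (5.58×10^-8)(12.61)/(1.4957e-06) = 0.4703 Ω
V = IR = 12.3 × 0.4703 = 5.78 V

5.78 V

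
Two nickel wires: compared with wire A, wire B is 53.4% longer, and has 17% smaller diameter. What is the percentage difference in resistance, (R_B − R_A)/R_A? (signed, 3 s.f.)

R ∝ L/d², so R_B/R_A = (1 + 53.4/100) × (1 − 17/100)⁻²
= 1.534 × 1.452 = 2.227
(R_B − R_A)/R_A = 2.227 − 1 = 123%

123%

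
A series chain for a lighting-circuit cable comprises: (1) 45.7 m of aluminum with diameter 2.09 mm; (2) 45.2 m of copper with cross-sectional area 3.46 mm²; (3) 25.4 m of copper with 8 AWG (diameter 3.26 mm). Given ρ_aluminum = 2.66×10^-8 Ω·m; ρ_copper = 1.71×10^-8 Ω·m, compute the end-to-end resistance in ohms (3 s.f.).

0.630 Ω

Seg 1: A = π(d/2)² = π(1.0450e-03 m)² = 3.431e-06 m²
R_1 = (2.66×10^-8)(45.7)/(3.431e-06) = 0.3543 Ω
Seg 2: A = 3.46 mm² = 3.460e-06 m²
R_2 = (1.71×10^-8)(45.2)/(3.460e-06) = 0.2234 Ω
Seg 3: A = π(3.26/2 mm)² = π(1.6300e-03 m)² = 8.347e-06 m²
R_3 = (1.71×10^-8)(25.4)/(8.347e-06) = 0.05204 Ω
R_total = R_1 + R_2 + R_3 = 0.630 Ω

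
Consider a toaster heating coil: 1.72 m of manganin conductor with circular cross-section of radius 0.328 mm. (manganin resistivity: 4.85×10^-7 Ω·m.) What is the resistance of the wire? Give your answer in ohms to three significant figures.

2.47 Ω

A = πr² = π(3.2800e-04 m)² = 3.380e-07 m²
R = ρL/A = (4.85×10^-7)(1.72 m)/(3.380e-07 m²) = 2.47 Ω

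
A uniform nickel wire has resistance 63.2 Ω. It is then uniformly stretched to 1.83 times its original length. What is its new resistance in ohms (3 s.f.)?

212 Ω

Volume constant ⇒ A' = A/k with k = 1.83. R' = ρ(kL)/(A/k) = k²R.
R' = 3.349 × 63.2 = 212 Ω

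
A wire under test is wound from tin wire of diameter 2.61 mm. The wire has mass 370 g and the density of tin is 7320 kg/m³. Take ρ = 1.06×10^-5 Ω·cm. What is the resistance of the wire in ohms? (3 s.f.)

0.187 Ω

ρ = 1.06×10^-5 Ω·cm = 1.06×10^-7 Ω·m
A = π(d/2)² = π(1.3050e-03 m)² = 5.3502e-06 m²
L = m/(density·A) = 0.37/(7320×5.3502e-06) = 9.448 m
R = ρL/A = (1.06×10^-7)(9.448)/(5.3502e-06) = 0.187 Ω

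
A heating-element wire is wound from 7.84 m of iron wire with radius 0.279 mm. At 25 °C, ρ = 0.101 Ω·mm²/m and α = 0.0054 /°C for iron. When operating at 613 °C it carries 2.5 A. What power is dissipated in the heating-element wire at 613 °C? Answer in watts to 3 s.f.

84.5 W

ρ = 0.101 Ω·mm²/m = 1.01×10^-7 Ω·m
A = πr² = π(2.7900e-04 m)² = 2.445e-07 m²
R₍25₎ = ρL/A = (1.01×10^-7)(7.84)/(2.445e-07) = 3.238 Ω
R₍613₎ = R₍25₎(1 + αΔT) = 3.238 × (1 + 0.0054×588) = 13.52 Ω
P = I²R = (2.5)² × 13.52 = 84.5 W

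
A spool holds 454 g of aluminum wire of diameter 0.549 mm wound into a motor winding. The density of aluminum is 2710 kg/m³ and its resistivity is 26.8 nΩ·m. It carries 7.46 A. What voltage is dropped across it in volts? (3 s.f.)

598 V

ρ = 26.8 nΩ·m = 2.68×10^-8 Ω·m
A = π(d/2)² = π(2.7450e-04 m)² = 2.3672e-07 m²
L = m/(density·A) = 0.454/(2710×2.3672e-07) = 707.7 m
R = ρL/A = (2.68×10^-8)(707.7)/(2.3672e-07) = 80.12 Ω
V = IR = 7.46 × 80.12 = 598 V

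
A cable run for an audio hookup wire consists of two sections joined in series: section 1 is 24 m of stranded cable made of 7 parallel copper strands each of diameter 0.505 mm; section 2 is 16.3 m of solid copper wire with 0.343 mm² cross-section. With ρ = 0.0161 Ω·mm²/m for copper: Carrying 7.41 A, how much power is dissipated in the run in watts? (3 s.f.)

ρ = 0.0161 Ω·mm²/m = 1.61×10^-8 Ω·m
Section 1: A_strand = π(2.5250e-04)² = 2.003e-07 m²; R₁ = ρL/(N·A_s) = (1.61×10^-8)(24)/(7×2.003e-07) = 0.2756 Ω
Section 2: A = 0.343 mm² = 3.430e-07 m²
R₂ = (1.61×10^-8)(16.3)/(3.430e-07) = 0.7651 Ω
R = R₁ + R₂ = 1.041 Ω
P = I²R = (7.41)² × 1.041 = 57.1 W

57.1 W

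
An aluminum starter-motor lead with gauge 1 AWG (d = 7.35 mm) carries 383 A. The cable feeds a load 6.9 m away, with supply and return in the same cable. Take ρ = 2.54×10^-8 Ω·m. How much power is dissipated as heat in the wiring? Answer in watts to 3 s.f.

1210 W

A = π(7.35/2 mm)² = π(3.6750e-03 m)² = 4.243e-05 m²
Total conductor length (both ways) L = 2 × 6.9 = 13.8 m
R = ρL/A = (2.54×10^-8)(13.8)/(4.243e-05) = 0.008261 Ω
P = I²R = (383)² × 0.008261 = 1210 W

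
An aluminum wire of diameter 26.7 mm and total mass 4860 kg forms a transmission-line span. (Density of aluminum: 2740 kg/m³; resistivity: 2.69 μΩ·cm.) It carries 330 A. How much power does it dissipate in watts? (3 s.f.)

16600 W

ρ = 2.69 μΩ·cm = 2.69×10^-8 Ω·m
A = π(d/2)² = π(1.3350e-02 m)² = 5.5990e-04 m²
L = m/(density·A) = 4860/(2740×5.5990e-04) = 3168 m
R = ρL/A = (2.69×10^-8)(3168)/(5.5990e-04) = 0.1522 Ω
P = I²R = (330)² × 0.1522 = 16600 W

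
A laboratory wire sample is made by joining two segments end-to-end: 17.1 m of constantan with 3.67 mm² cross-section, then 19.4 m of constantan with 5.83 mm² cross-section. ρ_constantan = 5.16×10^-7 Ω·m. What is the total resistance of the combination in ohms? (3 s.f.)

Segment 1: A = 3.67 mm² = 3.670e-06 m²
R₁ = ρL/A = (5.16×10^-7)(17.1)/(3.670e-06) = 2.404 Ω
Segment 2: A = 5.83 mm² = 5.830e-06 m²
R₂ = (5.16×10^-7)(19.4)/(5.830e-06) = 1.717 Ω
R = R₁ + R₂ = 4.12 Ω

4.12 Ω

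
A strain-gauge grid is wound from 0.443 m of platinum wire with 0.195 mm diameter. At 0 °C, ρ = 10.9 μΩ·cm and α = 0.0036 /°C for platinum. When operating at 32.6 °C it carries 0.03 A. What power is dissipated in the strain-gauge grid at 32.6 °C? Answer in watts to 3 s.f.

ρ = 10.9 μΩ·cm = 1.09×10^-7 Ω·m
A = π(d/2)² = π(9.7500e-05 m)² = 2.986e-08 m²
R₍0₎ = ρL/A = (1.09×10^-7)(0.443)/(2.986e-08) = 1.617 Ω
R₍32.6₎ = R₍0₎(1 + αΔT) = 1.617 × (1 + 0.0036×32.6) = 1.807 Ω
P = I²R = (0.03)² × 1.807 = 0.00163 W

0.00163 W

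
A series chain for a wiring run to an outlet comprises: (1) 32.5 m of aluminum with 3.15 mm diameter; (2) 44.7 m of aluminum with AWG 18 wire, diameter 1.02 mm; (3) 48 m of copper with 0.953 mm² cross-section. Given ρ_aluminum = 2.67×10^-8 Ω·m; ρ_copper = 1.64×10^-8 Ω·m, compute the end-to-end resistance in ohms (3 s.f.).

2.40 Ω

Seg 1: A = π(d/2)² = π(1.5750e-03 m)² = 7.793e-06 m²
R_1 = (2.67×10^-8)(32.5)/(7.793e-06) = 0.1113 Ω
Seg 2: A = π(1.02/2 mm)² = π(5.1000e-04 m)² = 8.171e-07 m²
R_2 = (2.67×10^-8)(44.7)/(8.171e-07) = 1.461 Ω
Seg 3: A = 0.953 mm² = 9.530e-07 m²
R_3 = (1.64×10^-8)(48)/(9.530e-07) = 0.826 Ω
R_total = R_1 + R_2 + R_3 = 2.40 Ω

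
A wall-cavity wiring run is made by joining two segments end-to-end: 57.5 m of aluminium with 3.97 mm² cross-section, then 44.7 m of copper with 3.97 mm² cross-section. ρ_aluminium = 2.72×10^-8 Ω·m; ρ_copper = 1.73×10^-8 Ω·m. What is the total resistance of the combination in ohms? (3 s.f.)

0.589 Ω

Segment 1: A = 3.97 mm² = 3.970e-06 m²
R₁ = ρL/A = (2.72×10^-8)(57.5)/(3.970e-06) = 0.394 Ω
R₂ = (1.73×10^-8)(44.7)/(3.970e-06) = 0.1948 Ω
R = R₁ + R₂ = 0.589 Ω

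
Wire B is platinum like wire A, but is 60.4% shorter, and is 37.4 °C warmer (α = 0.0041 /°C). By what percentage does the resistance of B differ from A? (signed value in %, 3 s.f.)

R ∝ ρL/d² with ρ ∝ (1+αΔT), so R_B/R_A = (1 − 60.4/100) × (1 + 0.0041×37.4)
= 0.396 × 1.153 = 0.4567
(R_B − R_A)/R_A = 0.4567 − 1 = -54.3%

-54.3%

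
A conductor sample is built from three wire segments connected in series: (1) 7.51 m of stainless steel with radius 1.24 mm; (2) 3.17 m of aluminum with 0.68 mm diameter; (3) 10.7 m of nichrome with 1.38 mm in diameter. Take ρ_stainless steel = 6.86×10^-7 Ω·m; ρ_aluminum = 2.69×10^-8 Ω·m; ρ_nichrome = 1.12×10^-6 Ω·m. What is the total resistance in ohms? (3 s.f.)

9.31 Ω

Seg 1: A = πr² = π(1.2400e-03 m)² = 4.831e-06 m²
R_1 = (6.86×10^-7)(7.51)/(4.831e-06) = 1.067 Ω
Seg 2: A = π(d/2)² = π(3.4000e-04 m)² = 3.632e-07 m²
R_2 = (2.69×10^-8)(3.17)/(3.632e-07) = 0.2348 Ω
Seg 3: A = π(d/2)² = π(6.9000e-04 m)² = 1.496e-06 m²
R_3 = (1.12×10^-6)(10.7)/(1.496e-06) = 8.012 Ω
R_total = R_1 + R_2 + R_3 = 9.31 Ω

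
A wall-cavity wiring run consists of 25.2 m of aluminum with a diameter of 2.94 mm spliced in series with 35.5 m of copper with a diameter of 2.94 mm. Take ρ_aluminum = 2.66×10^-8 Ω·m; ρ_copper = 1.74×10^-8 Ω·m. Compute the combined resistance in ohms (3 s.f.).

Segment 1: A = π(d/2)² = π(1.4700e-03 m)² = 6.789e-06 m²
R₁ = ρL/A = (2.66×10^-8)(25.2)/(6.789e-06) = 0.09874 Ω
R₂ = (1.74×10^-8)(35.5)/(6.789e-06) = 0.09099 Ω
R = R₁ + R₂ = 0.190 Ω

0.190 Ω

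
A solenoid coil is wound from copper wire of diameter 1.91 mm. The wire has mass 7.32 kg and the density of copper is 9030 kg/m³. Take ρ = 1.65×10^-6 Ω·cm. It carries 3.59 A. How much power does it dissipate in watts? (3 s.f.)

21.0 W

ρ = 1.65×10^-6 Ω·cm = 1.65×10^-8 Ω·m
A = π(d/2)² = π(9.5500e-04 m)² = 2.8652e-06 m²
L = m/(density·A) = 7.32/(9030×2.8652e-06) = 282.9 m
R = ρL/A = (1.65×10^-8)(282.9)/(2.8652e-06) = 1.629 Ω
P = I²R = (3.59)² × 1.629 = 21.0 W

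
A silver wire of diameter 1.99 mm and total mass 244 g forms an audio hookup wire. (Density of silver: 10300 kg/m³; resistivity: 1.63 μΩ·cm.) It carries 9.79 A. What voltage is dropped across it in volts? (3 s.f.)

ρ = 1.63 μΩ·cm = 1.63×10^-8 Ω·m
A = π(d/2)² = π(9.9500e-04 m)² = 3.1103e-06 m²
L = m/(density·A) = 0.244/(10300×3.1103e-06) = 7.617 m
R = ρL/A = (1.63×10^-8)(7.617)/(3.1103e-06) = 0.03992 Ω
V = IR = 9.79 × 0.03992 = 0.391 V

0.391 V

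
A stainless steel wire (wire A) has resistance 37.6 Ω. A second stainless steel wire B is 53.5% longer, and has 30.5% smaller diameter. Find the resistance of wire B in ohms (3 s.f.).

119 Ω

R ∝ L/d², so R_B/R_A = (1 + 53.5/100) × (1 − 30.5/100)⁻²
= 1.535 × 2.07 = 3.178
R_B = 3.178 × 37.6 = 119 Ω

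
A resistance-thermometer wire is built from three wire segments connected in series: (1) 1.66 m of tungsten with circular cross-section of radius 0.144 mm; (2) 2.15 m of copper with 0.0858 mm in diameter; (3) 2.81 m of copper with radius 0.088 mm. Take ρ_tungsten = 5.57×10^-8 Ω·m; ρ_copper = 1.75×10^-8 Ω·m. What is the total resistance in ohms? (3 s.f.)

Seg 1: A = πr² = π(1.4400e-04 m)² = 6.514e-08 m²
R_1 = (5.57×10^-8)(1.66)/(6.514e-08) = 1.419 Ω
Seg 2: A = π(d/2)² = π(4.2900e-05 m)² = 5.782e-09 m²
R_2 = (1.75×10^-8)(2.15)/(5.782e-09) = 6.507 Ω
Seg 3: A = πr² = π(8.8000e-05 m)² = 2.433e-08 m²
R_3 = (1.75×10^-8)(2.81)/(2.433e-08) = 2.021 Ω
R_total = R_1 + R_2 + R_3 = 9.95 Ω

9.95 Ω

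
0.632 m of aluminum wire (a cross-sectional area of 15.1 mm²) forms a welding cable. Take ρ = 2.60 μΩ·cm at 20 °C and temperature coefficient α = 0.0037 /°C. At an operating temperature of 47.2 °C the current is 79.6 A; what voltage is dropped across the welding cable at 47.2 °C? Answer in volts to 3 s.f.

0.0953 V

ρ = 2.60 μΩ·cm = 2.60×10^-8 Ω·m
A = 15.1 mm² = 1.510e-05 m²
R₍20₎ = ρL/A = (2.60×10^-8)(0.632)/(1.510e-05) = 0.001088 Ω
R₍47.2₎ = R₍20₎(1 + αΔT) = 0.001088 × (1 + 0.0037×27.2) = 0.001198 Ω
V = IR = 79.6 × 0.001198 = 0.0953 V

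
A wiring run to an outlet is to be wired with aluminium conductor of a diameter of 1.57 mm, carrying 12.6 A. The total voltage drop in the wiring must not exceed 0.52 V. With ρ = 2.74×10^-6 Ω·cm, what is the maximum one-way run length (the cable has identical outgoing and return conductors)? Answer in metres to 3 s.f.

1.46 m

ρ = 2.74×10^-6 Ω·cm = 2.74×10^-8 Ω·m
A = π(d/2)² = π(7.8500e-04 m)² = 1.936e-06 m²
L_max = V_max·A/(2·ρI) = (0.52)(1.936e-06)/(2×2.74×10^-8×12.6) = 1.46 m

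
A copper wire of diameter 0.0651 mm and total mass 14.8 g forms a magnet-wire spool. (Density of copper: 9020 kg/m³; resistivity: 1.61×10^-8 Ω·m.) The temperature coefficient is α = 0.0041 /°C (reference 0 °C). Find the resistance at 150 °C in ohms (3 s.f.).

3850 Ω

A = π(d/2)² = π(3.2550e-05 m)² = 3.3285e-09 m²
L = m/(density·A) = 0.0148/(9020×3.3285e-09) = 493 m
R = ρL/A = (1.61×10^-8)(493)/(3.3285e-09) = 2384 Ω
R(150 °C) = 2384 × (1 + 0.0041×150) = 3850 Ω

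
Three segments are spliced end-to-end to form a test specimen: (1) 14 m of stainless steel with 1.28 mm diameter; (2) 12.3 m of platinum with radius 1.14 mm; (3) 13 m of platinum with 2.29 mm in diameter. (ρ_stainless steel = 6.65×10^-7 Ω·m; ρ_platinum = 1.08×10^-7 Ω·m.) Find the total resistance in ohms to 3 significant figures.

7.90 Ω

Seg 1: A = π(d/2)² = π(6.4000e-04 m)² = 1.287e-06 m²
R_1 = (6.65×10^-7)(14)/(1.287e-06) = 7.235 Ω
Seg 2: A = πr² = π(1.1400e-03 m)² = 4.083e-06 m²
R_2 = (1.08×10^-7)(12.3)/(4.083e-06) = 0.3254 Ω
Seg 3: A = π(d/2)² = π(1.1450e-03 m)² = 4.119e-06 m²
R_3 = (1.08×10^-7)(13)/(4.119e-06) = 0.3409 Ω
R_total = R_1 + R_2 + R_3 = 7.90 Ω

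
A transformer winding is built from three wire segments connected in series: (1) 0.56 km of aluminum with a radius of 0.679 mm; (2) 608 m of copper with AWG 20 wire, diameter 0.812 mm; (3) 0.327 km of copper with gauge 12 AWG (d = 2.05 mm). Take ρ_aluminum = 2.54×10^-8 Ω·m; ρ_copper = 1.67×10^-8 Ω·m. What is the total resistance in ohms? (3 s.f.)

31.1 Ω

Seg 1: A = πr² = π(6.7900e-04 m)² = 1.448e-06 m²
R_1 = (2.54×10^-8)(560)/(1.448e-06) = 9.82 Ω
Seg 2: A = π(0.812/2 mm)² = π(4.0600e-04 m)² = 5.178e-07 m²
R_2 = (1.67×10^-8)(608)/(5.178e-07) = 19.61 Ω
Seg 3: A = π(2.05/2 mm)² = π(1.0250e-03 m)² = 3.301e-06 m²
R_3 = (1.67×10^-8)(327)/(3.301e-06) = 1.654 Ω
R_total = R_1 + R_2 + R_3 = 31.1 Ω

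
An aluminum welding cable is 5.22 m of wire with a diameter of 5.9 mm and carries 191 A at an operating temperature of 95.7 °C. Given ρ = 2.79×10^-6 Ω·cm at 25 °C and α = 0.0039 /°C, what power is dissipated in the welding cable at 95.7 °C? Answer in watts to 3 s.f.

248 W

ρ = 2.79×10^-6 Ω·cm = 2.79×10^-8 Ω·m
A = π(d/2)² = π(2.9500e-03 m)² = 2.734e-05 m²
R₍25₎ = ρL/A = (2.79×10^-8)(5.22)/(2.734e-05) = 0.005327 Ω
R₍95.7₎ = R₍25₎(1 + αΔT) = 0.005327 × (1 + 0.0039×70.7) = 0.006796 Ω
P = I²R = (191)² × 0.006796 = 248 W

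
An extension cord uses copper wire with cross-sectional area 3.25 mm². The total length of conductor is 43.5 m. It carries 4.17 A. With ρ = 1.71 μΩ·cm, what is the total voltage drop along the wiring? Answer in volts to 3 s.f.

0.954 V

ρ = 1.71 μΩ·cm = 1.71×10^-8 Ω·m
A = 3.25 mm² = 3.250e-06 m²
R = ρL/A = (1.71×10^-8)(43.5)/(3.250e-06) = 0.2289 Ω
V = IR = 4.17 × 0.2289 = 0.954 V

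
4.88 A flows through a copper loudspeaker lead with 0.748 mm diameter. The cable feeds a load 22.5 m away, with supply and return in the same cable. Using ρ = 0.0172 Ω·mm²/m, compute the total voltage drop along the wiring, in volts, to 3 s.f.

ρ = 0.0172 Ω·mm²/m = 1.72×10^-8 Ω·m
A = π(d/2)² = π(3.7400e-04 m)² = 4.394e-07 m²
Total conductor length (both ways) L = 2 × 22.5 = 45 m
R = ρL/A = (1.72×10^-8)(45)/(4.394e-07) = 1.761 Ω
V = IR = 4.88 × 1.761 = 8.60 V

8.60 V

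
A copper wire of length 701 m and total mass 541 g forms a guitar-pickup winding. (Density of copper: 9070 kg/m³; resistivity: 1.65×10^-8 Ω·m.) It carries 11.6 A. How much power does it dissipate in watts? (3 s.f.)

A = m/(density·L) = 0.541/(9070×701) = 8.5089e-08 m²
R = ρL/A = (1.65×10^-8)(701)/(8.5089e-08) = 135.9 Ω
P = I²R = (11.6)² × 135.9 = 18300 W

18300 W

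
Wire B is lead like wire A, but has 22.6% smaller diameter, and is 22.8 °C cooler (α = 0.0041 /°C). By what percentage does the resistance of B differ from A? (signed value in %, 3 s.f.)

51.3%

R ∝ ρL/d² with ρ ∝ (1+αΔT), so R_B/R_A = (1 − 22.6/100)⁻² × (1 − 0.0041×22.8)
= 1.669 × 0.9065 = 1.513
(R_B − R_A)/R_A = 1.513 − 1 = 51.3%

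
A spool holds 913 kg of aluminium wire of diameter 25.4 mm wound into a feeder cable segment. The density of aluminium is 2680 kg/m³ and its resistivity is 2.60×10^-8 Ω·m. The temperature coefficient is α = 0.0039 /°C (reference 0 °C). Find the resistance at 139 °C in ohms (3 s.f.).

A = π(d/2)² = π(1.2700e-02 m)² = 5.0671e-04 m²
L = m/(density·A) = 913/(2680×5.0671e-04) = 672.3 m
R = ρL/A = (2.60×10^-8)(672.3)/(5.0671e-04) = 0.0345 Ω
R(139 °C) = 0.0345 × (1 + 0.0039×139) = 0.0532 Ω

0.0532 Ω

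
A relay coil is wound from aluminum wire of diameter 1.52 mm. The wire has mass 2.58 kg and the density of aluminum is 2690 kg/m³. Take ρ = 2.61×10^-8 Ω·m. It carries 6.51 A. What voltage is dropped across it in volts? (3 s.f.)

A = π(d/2)² = π(7.6000e-04 m)² = 1.8146e-06 m²
L = m/(density·A) = 2.58/(2690×1.8146e-06) = 528.6 m
R = ρL/A = (2.61×10^-8)(528.6)/(1.8146e-06) = 7.602 Ω
V = IR = 6.51 × 7.602 = 49.5 V

49.5 V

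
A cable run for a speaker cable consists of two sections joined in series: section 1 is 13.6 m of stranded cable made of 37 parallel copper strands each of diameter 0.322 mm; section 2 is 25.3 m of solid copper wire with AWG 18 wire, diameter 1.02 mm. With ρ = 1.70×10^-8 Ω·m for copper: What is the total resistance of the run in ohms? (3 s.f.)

Section 1: A_strand = π(1.6100e-04)² = 8.143e-08 m²; R₁ = ρL/(N·A_s) = (1.70×10^-8)(13.6)/(37×8.143e-08) = 0.07673 Ω
Section 2: A = π(1.02/2 mm)² = π(5.1000e-04 m)² = 8.171e-07 m²
R₂ = (1.70×10^-8)(25.3)/(8.171e-07) = 0.5264 Ω
R = R₁ + R₂ = 0.603 Ω

0.603 Ω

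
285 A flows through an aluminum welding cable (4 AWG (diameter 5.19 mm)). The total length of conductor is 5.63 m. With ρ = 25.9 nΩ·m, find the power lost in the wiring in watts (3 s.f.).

560 W

ρ = 25.9 nΩ·m = 2.59×10^-8 Ω·m
A = π(5.19/2 mm)² = π(2.5950e-03 m)² = 2.116e-05 m²
R = ρL/A = (2.59×10^-8)(5.63)/(2.116e-05) = 0.006893 Ω
P = I²R = (285)² × 0.006893 = 560 W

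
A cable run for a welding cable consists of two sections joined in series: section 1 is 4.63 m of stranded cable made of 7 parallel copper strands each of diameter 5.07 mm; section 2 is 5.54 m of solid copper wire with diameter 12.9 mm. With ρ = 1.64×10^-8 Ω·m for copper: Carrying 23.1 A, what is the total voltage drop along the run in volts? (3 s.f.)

0.0285 V

Section 1: A_strand = π(2.5350e-03)² = 2.019e-05 m²; R₁ = ρL/(N·A_s) = (1.64×10^-8)(4.63)/(7×2.019e-05) = 5.373×10^-4 Ω
Section 2: A = π(d/2)² = π(6.4500e-03 m)² = 1.307e-04 m²
R₂ = (1.64×10^-8)(5.54)/(1.307e-04) = 6.952×10^-4 Ω
R = R₁ + R₂ = 0.001232 Ω
V = IR = 23.1 × 0.001232 = 0.0285 V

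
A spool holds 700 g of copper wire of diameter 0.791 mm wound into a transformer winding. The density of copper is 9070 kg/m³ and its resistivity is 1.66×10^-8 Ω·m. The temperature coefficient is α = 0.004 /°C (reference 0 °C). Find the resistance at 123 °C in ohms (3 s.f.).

7.92 Ω

A = π(d/2)² = π(3.9550e-04 m)² = 4.9141e-07 m²
L = m/(density·A) = 0.7/(9070×4.9141e-07) = 157.1 m
R = ρL/A = (1.66×10^-8)(157.1)/(4.9141e-07) = 5.305 Ω
R(123 °C) = 5.305 × (1 + 0.004×123) = 7.92 Ω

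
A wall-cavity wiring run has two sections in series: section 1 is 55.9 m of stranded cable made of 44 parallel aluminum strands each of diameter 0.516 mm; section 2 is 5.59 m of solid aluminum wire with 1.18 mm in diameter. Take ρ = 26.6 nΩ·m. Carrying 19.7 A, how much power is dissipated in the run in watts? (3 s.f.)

ρ = 26.6 nΩ·m = 2.66×10^-8 Ω·m
Section 1: A_strand = π(2.5800e-04)² = 2.091e-07 m²; R₁ = ρL/(N·A_s) = (2.66×10^-8)(55.9)/(44×2.091e-07) = 0.1616 Ω
Section 2: A = π(d/2)² = π(5.9000e-04 m)² = 1.094e-06 m²
R₂ = (2.66×10^-8)(5.59)/(1.094e-06) = 0.136 Ω
R = R₁ + R₂ = 0.2976 Ω
P = I²R = (19.7)² × 0.2976 = 115 W

115 W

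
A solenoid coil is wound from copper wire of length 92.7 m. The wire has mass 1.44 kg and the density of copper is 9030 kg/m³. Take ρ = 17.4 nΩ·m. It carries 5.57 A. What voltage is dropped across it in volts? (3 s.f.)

ρ = 17.4 nΩ·m = 1.74×10^-8 Ω·m
A = m/(density·L) = 1.44/(9030×92.7) = 1.7203e-06 m²
R = ρL/A = (1.74×10^-8)(92.7)/(1.7203e-06) = 0.9376 Ω
V = IR = 5.57 × 0.9376 = 5.22 V

5.22 V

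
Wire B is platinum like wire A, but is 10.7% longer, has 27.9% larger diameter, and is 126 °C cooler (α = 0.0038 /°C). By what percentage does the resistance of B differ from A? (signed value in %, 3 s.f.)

-64.7%

R ∝ ρL/d² with ρ ∝ (1+αΔT), so R_B/R_A = (1 + 10.7/100) × (1 + 27.9/100)⁻² × (1 − 0.0038×126)
= 1.107 × 0.6113 × 0.5212 = 0.3527
(R_B − R_A)/R_A = 0.3527 − 1 = -64.7%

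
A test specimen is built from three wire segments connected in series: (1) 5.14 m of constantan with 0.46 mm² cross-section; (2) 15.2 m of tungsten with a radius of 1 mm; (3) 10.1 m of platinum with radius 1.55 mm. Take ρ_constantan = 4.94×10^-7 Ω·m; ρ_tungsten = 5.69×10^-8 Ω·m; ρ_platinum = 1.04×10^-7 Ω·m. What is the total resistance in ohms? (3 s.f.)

5.93 Ω

Seg 1: A = 0.46 mm² = 4.600e-07 m²
R_1 = (4.94×10^-7)(5.14)/(4.600e-07) = 5.52 Ω
Seg 2: A = πr² = π(1.0000e-03 m)² = 3.142e-06 m²
R_2 = (5.69×10^-8)(15.2)/(3.142e-06) = 0.2753 Ω
Seg 3: A = πr² = π(1.5500e-03 m)² = 7.548e-06 m²
R_3 = (1.04×10^-7)(10.1)/(7.548e-06) = 0.1392 Ω
R_total = R_1 + R_2 + R_3 = 5.93 Ω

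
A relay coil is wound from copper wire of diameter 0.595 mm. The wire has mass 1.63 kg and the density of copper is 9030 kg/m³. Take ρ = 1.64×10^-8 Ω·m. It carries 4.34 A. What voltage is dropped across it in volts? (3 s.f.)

A = π(d/2)² = π(2.9750e-04 m)² = 2.7805e-07 m²
L = m/(density·A) = 1.63/(9030×2.7805e-07) = 649.2 m
R = ρL/A = (1.64×10^-8)(649.2)/(2.7805e-07) = 38.29 Ω
V = IR = 4.34 × 38.29 = 166 V

166 V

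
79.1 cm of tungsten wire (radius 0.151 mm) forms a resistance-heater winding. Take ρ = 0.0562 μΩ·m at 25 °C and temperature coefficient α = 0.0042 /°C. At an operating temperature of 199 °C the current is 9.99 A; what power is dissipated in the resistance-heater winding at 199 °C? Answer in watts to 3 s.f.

107 W

ρ = 0.0562 μΩ·m = 5.62×10^-8 Ω·m
A = πr² = π(1.5100e-04 m)² = 7.163e-08 m²
R₍25₎ = ρL/A = (5.62×10^-8)(0.791)/(7.163e-08) = 0.6206 Ω
R₍199₎ = R₍25₎(1 + αΔT) = 0.6206 × (1 + 0.0042×174) = 1.074 Ω
P = I²R = (9.99)² × 1.074 = 107 W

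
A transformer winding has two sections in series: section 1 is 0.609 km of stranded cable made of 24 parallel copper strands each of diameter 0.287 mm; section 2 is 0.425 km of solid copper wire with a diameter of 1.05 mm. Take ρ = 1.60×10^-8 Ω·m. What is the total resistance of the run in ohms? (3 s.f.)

Section 1: A_strand = π(1.4350e-04)² = 6.469e-08 m²; R₁ = ρL/(N·A_s) = (1.60×10^-8)(609)/(24×6.469e-08) = 6.276 Ω
Section 2: A = π(d/2)² = π(5.2500e-04 m)² = 8.659e-07 m²
R₂ = (1.60×10^-8)(425)/(8.659e-07) = 7.853 Ω
R = R₁ + R₂ = 14.1 Ω

14.1 Ω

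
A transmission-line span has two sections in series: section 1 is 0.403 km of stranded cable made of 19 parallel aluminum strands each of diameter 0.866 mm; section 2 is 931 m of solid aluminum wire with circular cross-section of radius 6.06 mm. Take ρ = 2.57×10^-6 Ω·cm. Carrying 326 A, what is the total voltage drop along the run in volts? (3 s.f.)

ρ = 2.57×10^-6 Ω·cm = 2.57×10^-8 Ω·m
Section 1: A_strand = π(4.3300e-04)² = 5.890e-07 m²; R₁ = ρL/(N·A_s) = (2.57×10^-8)(403)/(19×5.890e-07) = 0.9255 Ω
Section 2: A = πr² = π(6.0600e-03 m)² = 1.154e-04 m²
R₂ = (2.57×10^-8)(931)/(1.154e-04) = 0.2074 Ω
R = R₁ + R₂ = 1.133 Ω
V = IR = 326 × 1.133 = 369 V

369 V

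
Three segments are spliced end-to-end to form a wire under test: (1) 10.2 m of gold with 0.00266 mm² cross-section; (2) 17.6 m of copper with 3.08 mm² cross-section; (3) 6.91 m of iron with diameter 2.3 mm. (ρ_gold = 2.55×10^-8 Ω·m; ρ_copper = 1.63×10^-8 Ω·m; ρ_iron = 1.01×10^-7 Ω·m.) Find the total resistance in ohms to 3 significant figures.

98.0 Ω

Seg 1: A = 0.00266 mm² = 2.660e-09 m²
R_1 = (2.55×10^-8)(10.2)/(2.660e-09) = 97.78 Ω
Seg 2: A = 3.08 mm² = 3.080e-06 m²
R_2 = (1.63×10^-8)(17.6)/(3.080e-06) = 0.09314 Ω
Seg 3: A = π(d/2)² = π(1.1500e-03 m)² = 4.155e-06 m²
R_3 = (1.01×10^-7)(6.91)/(4.155e-06) = 0.168 Ω
R_total = R_1 + R_2 + R_3 = 98.0 Ω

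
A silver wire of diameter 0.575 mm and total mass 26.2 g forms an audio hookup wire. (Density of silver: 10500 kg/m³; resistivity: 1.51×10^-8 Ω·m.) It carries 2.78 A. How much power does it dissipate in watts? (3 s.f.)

A = π(d/2)² = π(2.8750e-04 m)² = 2.5967e-07 m²
L = m/(density·A) = 0.0262/(10500×2.5967e-07) = 9.609 m
R = ρL/A = (1.51×10^-8)(9.609)/(2.5967e-07) = 0.5588 Ω
P = I²R = (2.78)² × 0.5588 = 4.32 W

4.32 W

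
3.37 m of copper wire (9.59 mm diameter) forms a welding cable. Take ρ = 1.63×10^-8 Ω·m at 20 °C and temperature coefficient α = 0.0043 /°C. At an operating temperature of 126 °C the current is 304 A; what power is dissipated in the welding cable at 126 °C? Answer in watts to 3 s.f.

A = π(d/2)² = π(4.7950e-03 m)² = 7.223e-05 m²
R₍20₎ = ρL/A = (1.63×10^-8)(3.37)/(7.223e-05) = 7.605×10^-4 Ω
R₍126₎ = R₍20₎(1 + αΔT) = 7.605×10^-4 × (1 + 0.0043×106) = 0.001107 Ω
P = I²R = (304)² × 0.001107 = 102 W

102 W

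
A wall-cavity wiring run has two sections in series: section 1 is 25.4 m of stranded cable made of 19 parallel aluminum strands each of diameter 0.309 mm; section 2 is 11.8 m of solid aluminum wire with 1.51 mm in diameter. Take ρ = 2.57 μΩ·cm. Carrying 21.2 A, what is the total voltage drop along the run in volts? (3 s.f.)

ρ = 2.57 μΩ·cm = 2.57×10^-8 Ω·m
Section 1: A_strand = π(1.5450e-04)² = 7.499e-08 m²; R₁ = ρL/(N·A_s) = (2.57×10^-8)(25.4)/(19×7.499e-08) = 0.4581 Ω
Section 2: A = π(d/2)² = π(7.5500e-04 m)² = 1.791e-06 m²
R₂ = (2.57×10^-8)(11.8)/(1.791e-06) = 0.1693 Ω
R = R₁ + R₂ = 0.6275 Ω
V = IR = 21.2 × 0.6275 = 13.3 V

13.3 V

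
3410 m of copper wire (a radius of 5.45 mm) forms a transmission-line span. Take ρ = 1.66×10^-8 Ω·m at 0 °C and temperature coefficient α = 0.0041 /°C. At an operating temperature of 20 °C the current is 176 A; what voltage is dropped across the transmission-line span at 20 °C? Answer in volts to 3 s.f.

A = πr² = π(5.4500e-03 m)² = 9.331e-05 m²
R₍0₎ = ρL/A = (1.66×10^-8)(3410)/(9.331e-05) = 0.6066 Ω
R₍20₎ = R₍0₎(1 + αΔT) = 0.6066 × (1 + 0.0041×20) = 0.6564 Ω
V = IR = 176 × 0.6564 = 116 V

116 V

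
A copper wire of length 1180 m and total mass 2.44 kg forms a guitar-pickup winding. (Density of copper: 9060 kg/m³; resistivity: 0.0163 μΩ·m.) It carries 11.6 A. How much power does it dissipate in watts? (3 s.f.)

ρ = 0.0163 μΩ·m = 1.63×10^-8 Ω·m
A = m/(density·L) = 2.44/(9060×1180) = 2.2823e-07 m²
R = ρL/A = (1.63×10^-8)(1180)/(2.2823e-07) = 84.27 Ω
P = I²R = (11.6)² × 84.27 = 11300 W

11300 W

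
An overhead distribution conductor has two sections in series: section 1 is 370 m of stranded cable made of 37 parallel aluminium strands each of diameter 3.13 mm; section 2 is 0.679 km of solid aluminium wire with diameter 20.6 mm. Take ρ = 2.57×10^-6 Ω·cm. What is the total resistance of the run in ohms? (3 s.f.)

0.0858 Ω

ρ = 2.57×10^-6 Ω·cm = 2.57×10^-8 Ω·m
Section 1: A_strand = π(1.5650e-03)² = 7.694e-06 m²; R₁ = ρL/(N·A_s) = (2.57×10^-8)(370)/(37×7.694e-06) = 0.0334 Ω
Section 2: A = π(d/2)² = π(1.0300e-02 m)² = 3.333e-04 m²
R₂ = (2.57×10^-8)(679)/(3.333e-04) = 0.05236 Ω
R = R₁ + R₂ = 0.0858 Ω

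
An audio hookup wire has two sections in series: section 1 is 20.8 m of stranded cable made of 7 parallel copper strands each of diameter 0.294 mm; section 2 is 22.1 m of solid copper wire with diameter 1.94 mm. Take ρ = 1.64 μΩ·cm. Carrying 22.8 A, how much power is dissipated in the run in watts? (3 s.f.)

ρ = 1.64 μΩ·cm = 1.64×10^-8 Ω·m
Section 1: A_strand = π(1.4700e-04)² = 6.789e-08 m²; R₁ = ρL/(N·A_s) = (1.64×10^-8)(20.8)/(7×6.789e-08) = 0.7178 Ω
Section 2: A = π(d/2)² = π(9.7000e-04 m)² = 2.956e-06 m²
R₂ = (1.64×10^-8)(22.1)/(2.956e-06) = 0.1226 Ω
R = R₁ + R₂ = 0.8404 Ω
P = I²R = (22.8)² × 0.8404 = 437 W

437 W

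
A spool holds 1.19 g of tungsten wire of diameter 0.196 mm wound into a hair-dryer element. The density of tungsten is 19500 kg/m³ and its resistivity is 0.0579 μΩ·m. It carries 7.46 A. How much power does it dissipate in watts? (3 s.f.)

216 W

ρ = 0.0579 μΩ·m = 5.79×10^-8 Ω·m
A = π(d/2)² = π(9.8000e-05 m)² = 3.0172e-08 m²
L = m/(density·A) = 0.00119/(19500×3.0172e-08) = 2.023 m
R = ρL/A = (5.79×10^-8)(2.023)/(3.0172e-08) = 3.881 Ω
P = I²R = (7.46)² × 3.881 = 216 W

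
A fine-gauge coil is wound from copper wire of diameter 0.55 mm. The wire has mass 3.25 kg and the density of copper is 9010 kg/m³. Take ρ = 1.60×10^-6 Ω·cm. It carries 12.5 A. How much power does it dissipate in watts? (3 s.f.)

ρ = 1.60×10^-6 Ω·cm = 1.60×10^-8 Ω·m
A = π(d/2)² = π(2.7500e-04 m)² = 2.3758e-07 m²
L = m/(density·A) = 3.25/(9010×2.3758e-07) = 1518 m
R = ρL/A = (1.60×10^-8)(1518)/(2.3758e-07) = 102.2 Ω
P = I²R = (12.5)² × 102.2 = 16000 W

16000 W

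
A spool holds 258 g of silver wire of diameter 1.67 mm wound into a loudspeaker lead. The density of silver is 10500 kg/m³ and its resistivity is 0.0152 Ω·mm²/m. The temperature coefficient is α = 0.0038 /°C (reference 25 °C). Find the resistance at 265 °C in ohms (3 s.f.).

ρ = 0.0152 Ω·mm²/m = 1.52×10^-8 Ω·m
A = π(d/2)² = π(8.3500e-04 m)² = 2.1904e-06 m²
L = m/(density·A) = 0.258/(10500×2.1904e-06) = 11.22 m
R = ρL/A = (1.52×10^-8)(11.22)/(2.1904e-06) = 0.07784 Ω
R(265 °C) = 0.07784 × (1 + 0.0038×240) = 0.149 Ω

0.149 Ω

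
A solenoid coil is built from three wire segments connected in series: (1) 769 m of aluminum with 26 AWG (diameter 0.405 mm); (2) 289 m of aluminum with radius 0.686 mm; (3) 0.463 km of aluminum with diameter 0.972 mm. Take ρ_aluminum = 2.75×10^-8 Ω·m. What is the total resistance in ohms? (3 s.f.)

187 Ω

Seg 1: A = π(0.405/2 mm)² = π(2.0250e-04 m)² = 1.288e-07 m²
R_1 = (2.75×10^-8)(769)/(1.288e-07) = 164.2 Ω
Seg 2: A = πr² = π(6.8600e-04 m)² = 1.478e-06 m²
R_2 = (2.75×10^-8)(289)/(1.478e-06) = 5.376 Ω
Seg 3: A = π(d/2)² = π(4.8600e-04 m)² = 7.420e-07 m²
R_3 = (2.75×10^-8)(463)/(7.420e-07) = 17.16 Ω
R_total = R_1 + R_2 + R_3 = 187 Ω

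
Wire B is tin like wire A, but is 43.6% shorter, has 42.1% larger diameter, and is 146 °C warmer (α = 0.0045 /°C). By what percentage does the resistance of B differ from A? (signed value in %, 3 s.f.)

R ∝ ρL/d² with ρ ∝ (1+αΔT), so R_B/R_A = (1 − 43.6/100) × (1 + 42.1/100)⁻² × (1 + 0.0045×146)
= 0.564 × 0.4952 × 1.657 = 0.4628
(R_B − R_A)/R_A = 0.4628 − 1 = -53.7%

-53.7%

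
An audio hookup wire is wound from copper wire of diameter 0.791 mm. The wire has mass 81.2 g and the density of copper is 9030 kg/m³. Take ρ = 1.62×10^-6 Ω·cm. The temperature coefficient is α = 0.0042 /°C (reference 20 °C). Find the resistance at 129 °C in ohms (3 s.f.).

ρ = 1.62×10^-6 Ω·cm = 1.62×10^-8 Ω·m
A = π(d/2)² = π(3.9550e-04 m)² = 4.9141e-07 m²
L = m/(density·A) = 0.0812/(9030×4.9141e-07) = 18.3 m
R = ρL/A = (1.62×10^-8)(18.3)/(4.9141e-07) = 0.6033 Ω
R(129 °C) = 0.6033 × (1 + 0.0042×109) = 0.879 Ω

0.879 Ω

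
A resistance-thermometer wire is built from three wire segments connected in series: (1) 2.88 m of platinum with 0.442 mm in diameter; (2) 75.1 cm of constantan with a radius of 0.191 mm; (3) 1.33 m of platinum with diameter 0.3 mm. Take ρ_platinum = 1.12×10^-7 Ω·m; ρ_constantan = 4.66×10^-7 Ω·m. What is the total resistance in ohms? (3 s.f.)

Seg 1: A = π(d/2)² = π(2.2100e-04 m)² = 1.534e-07 m²
R_1 = (1.12×10^-7)(2.88)/(1.534e-07) = 2.102 Ω
Seg 2: A = πr² = π(1.9100e-04 m)² = 1.146e-07 m²
R_2 = (4.66×10^-7)(0.751)/(1.146e-07) = 3.054 Ω
Seg 3: A = π(d/2)² = π(1.5000e-04 m)² = 7.069e-08 m²
R_3 = (1.12×10^-7)(1.33)/(7.069e-08) = 2.107 Ω
R_total = R_1 + R_2 + R_3 = 7.26 Ω

7.26 Ω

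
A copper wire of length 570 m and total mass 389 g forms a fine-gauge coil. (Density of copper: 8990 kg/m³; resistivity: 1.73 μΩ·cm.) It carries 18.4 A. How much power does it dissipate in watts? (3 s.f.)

44000 W

ρ = 1.73 μΩ·cm = 1.73×10^-8 Ω·m
A = m/(density·L) = 0.389/(8990×570) = 7.5913e-08 m²
R = ρL/A = (1.73×10^-8)(570)/(7.5913e-08) = 129.9 Ω
P = I²R = (18.4)² × 129.9 = 44000 W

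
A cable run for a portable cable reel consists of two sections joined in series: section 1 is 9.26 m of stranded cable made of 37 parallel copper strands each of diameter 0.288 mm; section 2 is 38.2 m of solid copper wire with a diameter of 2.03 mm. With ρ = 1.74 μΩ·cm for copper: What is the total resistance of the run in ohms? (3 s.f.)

0.272 Ω

ρ = 1.74 μΩ·cm = 1.74×10^-8 Ω·m
Section 1: A_strand = π(1.4400e-04)² = 6.514e-08 m²; R₁ = ρL/(N·A_s) = (1.74×10^-8)(9.26)/(37×6.514e-08) = 0.06685 Ω
Section 2: A = π(d/2)² = π(1.0150e-03 m)² = 3.237e-06 m²
R₂ = (1.74×10^-8)(38.2)/(3.237e-06) = 0.2054 Ω
R = R₁ + R₂ = 0.272 Ω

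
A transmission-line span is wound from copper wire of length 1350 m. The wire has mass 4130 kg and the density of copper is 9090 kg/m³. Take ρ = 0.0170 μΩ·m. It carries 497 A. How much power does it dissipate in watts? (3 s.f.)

ρ = 0.0170 μΩ·m = 1.70×10^-8 Ω·m
A = m/(density·L) = 4130/(9090×1350) = 3.3655e-04 m²
R = ρL/A = (1.70×10^-8)(1350)/(3.3655e-04) = 0.06819 Ω
P = I²R = (497)² × 0.06819 = 16800 W

16800 W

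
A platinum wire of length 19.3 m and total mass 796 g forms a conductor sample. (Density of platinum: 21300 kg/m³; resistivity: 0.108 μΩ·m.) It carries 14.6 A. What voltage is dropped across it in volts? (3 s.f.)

15.7 V

ρ = 0.108 μΩ·m = 1.08×10^-7 Ω·m
A = m/(density·L) = 0.796/(21300×19.3) = 1.9363e-06 m²
R = ρL/A = (1.08×10^-7)(19.3)/(1.9363e-06) = 1.076 Ω
V = IR = 14.6 × 1.076 = 15.7 V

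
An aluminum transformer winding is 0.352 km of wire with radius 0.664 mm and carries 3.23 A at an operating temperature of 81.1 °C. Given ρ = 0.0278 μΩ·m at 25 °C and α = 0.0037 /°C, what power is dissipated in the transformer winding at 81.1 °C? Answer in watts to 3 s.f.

ρ = 0.0278 μΩ·m = 2.78×10^-8 Ω·m
A = πr² = π(6.6400e-04 m)² = 1.385e-06 m²
R₍25₎ = ρL/A = (2.78×10^-8)(352)/(1.385e-06) = 7.065 Ω
R₍81.1₎ = R₍25₎(1 + αΔT) = 7.065 × (1 + 0.0037×56.1) = 8.531 Ω
P = I²R = (3.23)² × 8.531 = 89.0 W

89.0 W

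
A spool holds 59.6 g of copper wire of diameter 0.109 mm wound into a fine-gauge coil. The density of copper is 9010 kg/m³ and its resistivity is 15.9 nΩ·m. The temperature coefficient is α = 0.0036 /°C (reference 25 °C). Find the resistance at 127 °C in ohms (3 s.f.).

ρ = 15.9 nΩ·m = 1.59×10^-8 Ω·m
A = π(d/2)² = π(5.4500e-05 m)² = 9.3313e-09 m²
L = m/(density·A) = 0.0596/(9010×9.3313e-09) = 708.9 m
R = ρL/A = (1.59×10^-8)(708.9)/(9.3313e-09) = 1208 Ω
R(127 °C) = 1208 × (1 + 0.0036×102) = 1650 Ω

1650 Ω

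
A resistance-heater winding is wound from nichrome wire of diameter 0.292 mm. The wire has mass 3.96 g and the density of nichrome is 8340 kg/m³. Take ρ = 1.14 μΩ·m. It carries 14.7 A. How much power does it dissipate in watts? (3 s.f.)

26100 W

ρ = 1.14 μΩ·m = 1.14×10^-6 Ω·m
A = π(d/2)² = π(1.4600e-04 m)² = 6.6966e-08 m²
L = m/(density·A) = 0.00396/(8340×6.6966e-08) = 7.09 m
R = ρL/A = (1.14×10^-6)(7.09)/(6.6966e-08) = 120.7 Ω
P = I²R = (14.7)² × 120.7 = 26100 W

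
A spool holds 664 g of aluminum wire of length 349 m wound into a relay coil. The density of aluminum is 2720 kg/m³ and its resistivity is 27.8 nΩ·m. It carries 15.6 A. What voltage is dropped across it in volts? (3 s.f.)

216 V

ρ = 27.8 nΩ·m = 2.78×10^-8 Ω·m
A = m/(density·L) = 0.664/(2720×349) = 6.9948e-07 m²
R = ρL/A = (2.78×10^-8)(349)/(6.9948e-07) = 13.87 Ω
V = IR = 15.6 × 13.87 = 216 V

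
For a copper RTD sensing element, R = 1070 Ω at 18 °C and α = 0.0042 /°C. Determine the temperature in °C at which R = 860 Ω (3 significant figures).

-28.7 °C

R = R₀(1 + α(T − T₀)) ⇒ T = T₀ + (R/R₀ − 1)/α
T = 18 + (860/1070 − 1)/0.0042 = 18 + (-0.1963)/0.0042 = -28.7 °C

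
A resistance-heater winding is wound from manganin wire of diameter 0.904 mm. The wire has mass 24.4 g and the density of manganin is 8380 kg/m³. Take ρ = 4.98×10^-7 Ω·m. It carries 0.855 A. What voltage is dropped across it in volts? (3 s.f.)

A = π(d/2)² = π(4.5200e-04 m)² = 6.4184e-07 m²
L = m/(density·A) = 0.0244/(8380×6.4184e-07) = 4.536 m
R = ρL/A = (4.98×10^-7)(4.536)/(6.4184e-07) = 3.52 Ω
V = IR = 0.855 × 3.52 = 3.01 V

3.01 V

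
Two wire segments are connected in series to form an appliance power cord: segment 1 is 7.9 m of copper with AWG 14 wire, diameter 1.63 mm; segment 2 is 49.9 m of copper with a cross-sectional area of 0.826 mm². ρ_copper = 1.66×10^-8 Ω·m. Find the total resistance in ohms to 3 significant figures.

1.07 Ω

Segment 1: A = π(1.63/2 mm)² = π(8.1500e-04 m)² = 2.087e-06 m²
R₁ = ρL/A = (1.66×10^-8)(7.9)/(2.087e-06) = 0.06284 Ω
Segment 2: A = 0.826 mm² = 8.260e-07 m²
R₂ = (1.66×10^-8)(49.9)/(8.260e-07) = 1.003 Ω
R = R₁ + R₂ = 1.07 Ω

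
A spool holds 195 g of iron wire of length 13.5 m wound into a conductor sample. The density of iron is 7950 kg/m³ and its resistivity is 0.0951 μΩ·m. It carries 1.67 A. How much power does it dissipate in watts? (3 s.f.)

1.97 W

ρ = 0.0951 μΩ·m = 9.51×10^-8 Ω·m
A = m/(density·L) = 0.195/(7950×13.5) = 1.8169e-06 m²
R = ρL/A = (9.51×10^-8)(13.5)/(1.8169e-06) = 0.7066 Ω
P = I²R = (1.67)² × 0.7066 = 1.97 W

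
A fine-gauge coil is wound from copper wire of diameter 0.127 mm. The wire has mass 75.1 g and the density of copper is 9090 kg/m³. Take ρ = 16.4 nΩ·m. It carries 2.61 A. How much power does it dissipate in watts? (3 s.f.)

ρ = 16.4 nΩ·m = 1.64×10^-8 Ω·m
A = π(d/2)² = π(6.3500e-05 m)² = 1.2668e-08 m²
L = m/(density·A) = 0.0751/(9090×1.2668e-08) = 652.2 m
R = ρL/A = (1.64×10^-8)(652.2)/(1.2668e-08) = 844.4 Ω
P = I²R = (2.61)² × 844.4 = 5750 W

5750 W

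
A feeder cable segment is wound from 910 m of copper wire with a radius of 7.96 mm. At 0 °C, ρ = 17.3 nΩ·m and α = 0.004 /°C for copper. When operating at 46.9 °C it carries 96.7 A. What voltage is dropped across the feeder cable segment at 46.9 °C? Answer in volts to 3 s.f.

ρ = 17.3 nΩ·m = 1.73×10^-8 Ω·m
A = πr² = π(7.9600e-03 m)² = 1.991e-04 m²
R₍0₎ = ρL/A = (1.73×10^-8)(910)/(1.991e-04) = 0.07909 Ω
R₍46.9₎ = R₍0₎(1 + αΔT) = 0.07909 × (1 + 0.004×46.9) = 0.09393 Ω
V = IR = 96.7 × 0.09393 = 9.08 V

9.08 V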